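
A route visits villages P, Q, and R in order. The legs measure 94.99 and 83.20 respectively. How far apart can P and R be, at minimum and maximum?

By the triangle inequality, |94.99 − 83.20| ≤ PR ≤ 94.99 + 83.20.

11.79 ≤ PR ≤ 178.19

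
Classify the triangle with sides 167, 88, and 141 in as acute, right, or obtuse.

obtuse

Compare the square of the longest side to the sum of squares of the other two: 88² + 141² = 27625 < 27889 = 167².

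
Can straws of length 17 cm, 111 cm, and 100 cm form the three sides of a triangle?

Yes

The longest side is 111, and the other two sum to 117.
Since 117 > 111, the triangle inequality holds.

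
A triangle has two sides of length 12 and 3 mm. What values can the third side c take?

9 < c < 15 (mm)

By the triangle inequality, c must be less than 12 + 3 = 15 and greater than |12 − 3| = 9.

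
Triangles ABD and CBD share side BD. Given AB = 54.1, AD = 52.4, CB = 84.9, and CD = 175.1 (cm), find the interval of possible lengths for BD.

90.2 < BD < 106.5

From triangle ABD: |54.1 − 52.4| < BD < 54.1 + 52.4, i.e. 1.7 < BD < 106.5.
From triangle CBD: 90.2 < BD < 260.0.
Both must hold, so BD lies in the intersection.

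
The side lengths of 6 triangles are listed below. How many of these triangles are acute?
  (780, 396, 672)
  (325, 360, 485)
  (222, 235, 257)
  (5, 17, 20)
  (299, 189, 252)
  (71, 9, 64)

2

(780,396,672): 396²+672² = 608400 = 780² → right
(325,360,485): 325²+360² = 235225 = 485² → right
(222,235,257): 222²+235² = 104509 > 66049 = 257² → acute
(5,17,20): 5²+17² = 314 < 400 = 20² → obtuse
(299,189,252): 189²+252² = 99225 > 89401 = 299² → acute
(71,9,64): 9²+64² = 4177 < 5041 = 71² → obtuse
2 of the 6 are acute.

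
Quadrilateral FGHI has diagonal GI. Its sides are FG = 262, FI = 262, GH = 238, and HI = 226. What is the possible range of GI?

12 < GI < 464

From triangle FGI: |262 − 262| < GI < 262 + 262, i.e. 0 < GI < 524.
From triangle HGI: 12 < GI < 464.
Both must hold, so GI lies in the intersection.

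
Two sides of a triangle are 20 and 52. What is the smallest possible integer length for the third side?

The third side must be strictly greater than |20 − 52| = 32.
The smallest integer above 32 is 33.

33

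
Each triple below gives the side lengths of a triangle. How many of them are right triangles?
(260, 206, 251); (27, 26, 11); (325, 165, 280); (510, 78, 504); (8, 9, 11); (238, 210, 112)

3

(260,206,251): 206²+251² = 105437 > 67600 = 260² → acute
(27,26,11): 11²+26² = 797 > 729 = 27² → acute
(325,165,280): 165²+280² = 105625 = 325² → right
(510,78,504): 78²+504² = 260100 = 510² → right
(8,9,11): 8²+9² = 145 > 121 = 11² → acute
(238,210,112): 112²+210² = 56644 = 238² → right
3 of the 6 are right.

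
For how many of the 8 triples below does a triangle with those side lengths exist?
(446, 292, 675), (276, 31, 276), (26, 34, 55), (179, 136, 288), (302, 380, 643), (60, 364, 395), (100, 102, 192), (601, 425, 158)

(292,446,675): 292+446 > 675 → valid
(31,276,276): 31+276 > 276 → valid
(26,34,55): 26+34 > 55 → valid
(136,179,288): 136+179 > 288 → valid
(302,380,643): 302+380 > 643 → valid
(60,364,395): 60+364 > 395 → valid
(100,102,192): 100+102 > 192 → valid
(158,425,601): 158+425 ≤ 601 → not valid
7 of the 8 triples form a triangle.

7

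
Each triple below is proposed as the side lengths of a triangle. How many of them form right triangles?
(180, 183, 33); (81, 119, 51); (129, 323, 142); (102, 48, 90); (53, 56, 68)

2

(180,183,33): 33²+180² = 33489 = 183² → right
(81,119,51): 51²+81² = 9162 < 14161 = 119² → obtuse
(129,323,142): 129+142 ≤ 323, not a triangle
(102,48,90): 48²+90² = 10404 = 102² → right
(53,56,68): 53²+56² = 5945 > 4624 = 68² → acute
2 of the 5 are right.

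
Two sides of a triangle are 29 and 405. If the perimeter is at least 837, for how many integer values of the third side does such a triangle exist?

31

Triangle inequality: 376 < x < 434. Perimeter ≥ 837 gives x ≥ 837 − 29 − 405 = 403.
So 403 ≤ x < 434; integers 403 through 433: 31 values.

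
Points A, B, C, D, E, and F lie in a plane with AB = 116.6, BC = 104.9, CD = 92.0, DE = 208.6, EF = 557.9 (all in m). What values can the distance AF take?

The maximum is all hops collinear in one direction: 116.6 + 104.9 + 92.0 + 208.6 + 557.9 = 1080.0.
The longest hop is 557.9; the others sum to 522.1. Folding the others back against it leaves at least 557.9 − 522.1 = 35.8.

35.8 ≤ AF ≤ 1080.0 m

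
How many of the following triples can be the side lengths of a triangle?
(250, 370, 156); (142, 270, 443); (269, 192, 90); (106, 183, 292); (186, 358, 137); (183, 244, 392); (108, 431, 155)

(156,250,370): 156+250 > 370 → valid
(142,270,443): 142+270 ≤ 443 → not valid
(90,192,269): 90+192 > 269 → valid
(106,183,292): 106+183 ≤ 292 → not valid
(137,186,358): 137+186 ≤ 358 → not valid
(183,244,392): 183+244 > 392 → valid
(108,155,431): 108+155 ≤ 431 → not valid
3 of the 7 triples form a triangle.

3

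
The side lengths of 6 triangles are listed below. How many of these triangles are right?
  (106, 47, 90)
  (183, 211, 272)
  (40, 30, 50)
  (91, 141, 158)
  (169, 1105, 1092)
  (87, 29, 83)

(106,47,90): 47²+90² = 10309 < 11236 = 106² → obtuse
(183,211,272): 183²+211² = 78010 > 73984 = 272² → acute
(40,30,50): 30²+40² = 2500 = 50² → right
(91,141,158): 91²+141² = 28162 > 24964 = 158² → acute
(169,1105,1092): 169²+1092² = 1221025 = 1105² → right
(87,29,83): 29²+83² = 7730 > 7569 = 87² → acute
2 of the 6 are right.

2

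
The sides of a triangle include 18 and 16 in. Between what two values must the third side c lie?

2 < c < 34

By the triangle inequality, c must be less than 18 + 16 = 34 and greater than |18 − 16| = 2.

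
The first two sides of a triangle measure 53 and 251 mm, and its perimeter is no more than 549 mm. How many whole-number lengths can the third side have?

47

Triangle inequality: 198 < x < 304. Perimeter ≤ 549 gives x ≤ 549 − 53 − 251 = 245.
So 198 < x ≤ 245; integers 199 through 245: 47 values.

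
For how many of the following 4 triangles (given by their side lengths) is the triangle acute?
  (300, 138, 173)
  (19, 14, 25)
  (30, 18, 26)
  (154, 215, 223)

(300,138,173): 138²+173² = 48973 < 90000 = 300² → obtuse
(19,14,25): 14²+19² = 557 < 625 = 25² → obtuse
(30,18,26): 18²+26² = 1000 > 900 = 30² → acute
(154,215,223): 154²+215² = 69941 > 49729 = 223² → acute
2 of the 4 are acute.

2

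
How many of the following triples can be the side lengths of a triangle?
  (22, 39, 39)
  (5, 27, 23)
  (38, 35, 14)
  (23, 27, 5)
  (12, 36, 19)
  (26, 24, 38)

(22,39,39): 22+39 > 39 → valid
(5,23,27): 5+23 > 27 → valid
(14,35,38): 14+35 > 38 → valid
(5,23,27): 5+23 > 27 → valid
(12,19,36): 12+19 ≤ 36 → not valid
(24,26,38): 24+26 > 38 → valid
5 of the 6 triples form a triangle.

5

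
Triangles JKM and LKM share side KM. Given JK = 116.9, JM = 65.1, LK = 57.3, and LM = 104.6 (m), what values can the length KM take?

51.8 < KM < 161.9

From triangle JKM: |116.9 − 65.1| < KM < 116.9 + 65.1, i.e. 51.8 < KM < 182.0.
From triangle LKM: 47.3 < KM < 161.9.
Both must hold, so KM lies in the intersection.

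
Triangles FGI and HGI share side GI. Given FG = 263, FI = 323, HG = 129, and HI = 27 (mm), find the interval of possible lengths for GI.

102 < GI < 156

From triangle FGI: |263 − 323| < GI < 263 + 323, i.e. 60 < GI < 586.
From triangle HGI: 102 < GI < 156.
Both must hold, so GI lies in the intersection.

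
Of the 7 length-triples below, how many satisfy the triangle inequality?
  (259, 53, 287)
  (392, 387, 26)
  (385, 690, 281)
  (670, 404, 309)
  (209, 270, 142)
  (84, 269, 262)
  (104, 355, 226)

(53,259,287): 53+259 > 287 → valid
(26,387,392): 26+387 > 392 → valid
(281,385,690): 281+385 ≤ 690 → not valid
(309,404,670): 309+404 > 670 → valid
(142,209,270): 142+209 > 270 → valid
(84,262,269): 84+262 > 269 → valid
(104,226,355): 104+226 ≤ 355 → not valid
5 of the 7 triples form a triangle.

5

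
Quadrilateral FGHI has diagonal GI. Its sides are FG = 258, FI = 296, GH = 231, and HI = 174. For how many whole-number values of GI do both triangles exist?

347

From triangle FGI: 38 < GI < 554.
From triangle HGI: 57 < GI < 405.
Intersection: 57 < GI < 405, so integers 58 through 404: 347 values.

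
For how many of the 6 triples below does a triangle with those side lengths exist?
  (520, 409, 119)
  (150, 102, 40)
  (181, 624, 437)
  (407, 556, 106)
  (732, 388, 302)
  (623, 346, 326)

(119,409,520): 119+409 > 520 → valid
(40,102,150): 40+102 ≤ 150 → not valid
(181,437,624): 181+437 ≤ 624 → not valid
(106,407,556): 106+407 ≤ 556 → not valid
(302,388,732): 302+388 ≤ 732 → not valid
(326,346,623): 326+346 > 623 → valid
2 of the 6 triples form a triangle.

2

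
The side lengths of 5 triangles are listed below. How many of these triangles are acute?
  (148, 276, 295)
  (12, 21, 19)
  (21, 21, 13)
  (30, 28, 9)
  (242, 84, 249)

4

(148,276,295): 148²+276² = 98080 > 87025 = 295² → acute
(12,21,19): 12²+19² = 505 > 441 = 21² → acute
(21,21,13): 13²+21² = 610 > 441 = 21² → acute
(30,28,9): 9²+28² = 865 < 900 = 30² → obtuse
(242,84,249): 84²+242² = 65620 > 62001 = 249² → acute
4 of the 5 are acute.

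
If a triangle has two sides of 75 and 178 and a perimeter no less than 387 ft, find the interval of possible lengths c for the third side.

Triangle inequality alone gives 103 < c < 253.
The perimeter condition gives c ≥ 387 − 75 − 178 = 134.
Intersecting the two: 134 ≤ c < 253.

134 ≤ c < 253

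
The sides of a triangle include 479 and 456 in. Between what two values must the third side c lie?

23 < c < 935 (in)

By the triangle inequality, c must be less than 479 + 456 = 935 and greater than |479 − 456| = 23.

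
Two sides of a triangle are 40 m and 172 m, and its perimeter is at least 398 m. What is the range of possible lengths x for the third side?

Triangle inequality alone gives 132 < x < 212.
The perimeter condition gives x ≥ 398 − 40 − 172 = 186.
Intersecting the two: 186 ≤ x < 212.

186 ≤ x < 212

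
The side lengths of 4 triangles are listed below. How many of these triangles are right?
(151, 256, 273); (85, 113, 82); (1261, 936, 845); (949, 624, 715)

(151,256,273): 151²+256² = 88337 > 74529 = 273² → acute
(85,113,82): 82²+85² = 13949 > 12769 = 113² → acute
(1261,936,845): 845²+936² = 1590121 = 1261² → right
(949,624,715): 624²+715² = 900601 = 949² → right
2 of the 4 are right.

2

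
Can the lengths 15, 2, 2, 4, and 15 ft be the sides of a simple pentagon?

Yes

A pentagon exists iff every side is shorter than the sum of the others — equivalently, the longest side is less than the sum of the rest.
Longest side 15 < 23 (sum of the remaining 4), so yes.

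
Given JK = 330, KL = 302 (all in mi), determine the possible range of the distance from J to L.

By the triangle inequality, |330 − 302| ≤ JL ≤ 330 + 302.

28 ≤ JL ≤ 632 mi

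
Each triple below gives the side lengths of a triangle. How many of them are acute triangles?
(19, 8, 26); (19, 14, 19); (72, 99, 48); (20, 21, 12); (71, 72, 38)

3

(19,8,26): 8²+19² = 425 < 676 = 26² → obtuse
(19,14,19): 14²+19² = 557 > 361 = 19² → acute
(72,99,48): 48²+72² = 7488 < 9801 = 99² → obtuse
(20,21,12): 12²+20² = 544 > 441 = 21² → acute
(71,72,38): 38²+71² = 6485 > 5184 = 72² → acute
3 of the 5 are acute.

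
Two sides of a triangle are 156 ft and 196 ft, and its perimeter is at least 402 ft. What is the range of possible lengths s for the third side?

Triangle inequality alone gives 40 < s < 352.
The perimeter condition gives s ≥ 402 − 156 − 196 = 50.
Intersecting the two: 50 ≤ s < 352.

50 ≤ s < 352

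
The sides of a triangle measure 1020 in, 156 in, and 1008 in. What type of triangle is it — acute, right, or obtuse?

Compare the square of the longest side to the sum of squares of the other two: 156² + 1008² = 1040400 = 1020².

right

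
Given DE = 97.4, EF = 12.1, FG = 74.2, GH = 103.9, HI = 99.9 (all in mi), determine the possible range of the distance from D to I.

The maximum is all hops collinear in one direction: 97.4 + 12.1 + 74.2 + 103.9 + 99.9 = 387.5.
The longest hop is 103.9; the others sum to 283.6. Since 103.9 ≤ 283.6, the path can fold back on itself completely, so the minimum distance is 0.

0 ≤ DI ≤ 387.5 mi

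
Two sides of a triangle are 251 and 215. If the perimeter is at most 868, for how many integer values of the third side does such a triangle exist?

366

Triangle inequality: 36 < x < 466. Perimeter ≤ 868 gives x ≤ 868 − 251 − 215 = 402.
So 36 < x ≤ 402; integers 37 through 402: 366 values.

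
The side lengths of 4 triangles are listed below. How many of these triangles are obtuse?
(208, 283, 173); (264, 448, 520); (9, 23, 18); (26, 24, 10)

(208,283,173): 173²+208² = 73193 < 80089 = 283² → obtuse
(264,448,520): 264²+448² = 270400 = 520² → right
(9,23,18): 9²+18² = 405 < 529 = 23² → obtuse
(26,24,10): 10²+24² = 676 = 26² → right
2 of the 4 are obtuse.

2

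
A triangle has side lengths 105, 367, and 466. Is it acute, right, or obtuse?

Compare the square of the longest side to the sum of squares of the other two: 105² + 367² = 145714 < 217156 = 466².

obtuse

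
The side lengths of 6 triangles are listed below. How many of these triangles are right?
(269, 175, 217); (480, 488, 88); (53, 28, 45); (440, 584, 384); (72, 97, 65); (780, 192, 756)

(269,175,217): 175²+217² = 77714 > 72361 = 269² → acute
(480,488,88): 88²+480² = 238144 = 488² → right
(53,28,45): 28²+45² = 2809 = 53² → right
(440,584,384): 384²+440² = 341056 = 584² → right
(72,97,65): 65²+72² = 9409 = 97² → right
(780,192,756): 192²+756² = 608400 = 780² → right
5 of the 6 are right.

5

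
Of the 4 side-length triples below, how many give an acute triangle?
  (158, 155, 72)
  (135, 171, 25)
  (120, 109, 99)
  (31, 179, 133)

2

(158,155,72): 72²+155² = 29209 > 24964 = 158² → acute
(135,171,25): 25+135 ≤ 171, not a triangle
(120,109,99): 99²+109² = 21682 > 14400 = 120² → acute
(31,179,133): 31+133 ≤ 179, not a triangle
2 of the 4 are acute.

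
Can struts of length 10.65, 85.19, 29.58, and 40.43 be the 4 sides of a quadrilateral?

For a quadrilateral, each side must be shorter than the sum of the others.
Here the longest side is 85.19, but the remaining 3 sides sum to only 80.66.

No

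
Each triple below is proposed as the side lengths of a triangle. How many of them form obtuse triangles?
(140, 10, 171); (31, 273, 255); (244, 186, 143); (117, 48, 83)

3

(140,10,171): 10+140 ≤ 171, not a triangle
(31,273,255): 31²+255² = 65986 < 74529 = 273² → obtuse
(244,186,143): 143²+186² = 55045 < 59536 = 244² → obtuse
(117,48,83): 48²+83² = 9193 < 13689 = 117² → obtuse
3 of the 4 are obtuse.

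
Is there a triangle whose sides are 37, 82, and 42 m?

The longest side is 82, but the other two sum to only 79.
79 < 82, so the triangle inequality fails.

No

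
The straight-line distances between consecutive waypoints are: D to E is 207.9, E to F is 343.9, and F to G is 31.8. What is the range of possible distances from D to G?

The maximum is all hops collinear in one direction: 207.9 + 343.9 + 31.8 = 583.6.
The longest hop is 343.9; the others sum to 239.7. Folding the others back against it leaves at least 343.9 − 239.7 = 104.2.

104.2 ≤ DG ≤ 583.6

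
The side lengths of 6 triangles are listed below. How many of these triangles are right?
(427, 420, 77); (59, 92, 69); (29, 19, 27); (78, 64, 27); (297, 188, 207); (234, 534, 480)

(427,420,77): 77²+420² = 182329 = 427² → right
(59,92,69): 59²+69² = 8242 < 8464 = 92² → obtuse
(29,19,27): 19²+27² = 1090 > 841 = 29² → acute
(78,64,27): 27²+64² = 4825 < 6084 = 78² → obtuse
(297,188,207): 188²+207² = 78193 < 88209 = 297² → obtuse
(234,534,480): 234²+480² = 285156 = 534² → right
2 of the 6 are right.

2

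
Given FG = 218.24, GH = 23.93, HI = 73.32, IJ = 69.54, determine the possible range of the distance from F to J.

The maximum is all hops collinear in one direction: 218.24 + 23.93 + 73.32 + 69.54 = 385.03.
The longest hop is 218.24; the others sum to 166.79. Folding the others back against it leaves at least 218.24 − 166.79 = 51.45.

51.45 ≤ FJ ≤ 385.03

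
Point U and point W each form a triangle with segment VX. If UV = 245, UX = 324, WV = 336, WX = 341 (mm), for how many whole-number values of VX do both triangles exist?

489

From triangle UVX: 79 < VX < 569.
From triangle WVX: 5 < VX < 677.
Intersection: 79 < VX < 569, so integers 80 through 568: 489 values.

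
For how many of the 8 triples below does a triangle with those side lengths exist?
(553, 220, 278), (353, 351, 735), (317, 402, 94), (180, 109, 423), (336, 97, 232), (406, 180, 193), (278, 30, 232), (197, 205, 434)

(220,278,553): 220+278 ≤ 553 → not valid
(351,353,735): 351+353 ≤ 735 → not valid
(94,317,402): 94+317 > 402 → valid
(109,180,423): 109+180 ≤ 423 → not valid
(97,232,336): 97+232 ≤ 336 → not valid
(180,193,406): 180+193 ≤ 406 → not valid
(30,232,278): 30+232 ≤ 278 → not valid
(197,205,434): 197+205 ≤ 434 → not valid
1 of the 8 triples forms a triangle.

1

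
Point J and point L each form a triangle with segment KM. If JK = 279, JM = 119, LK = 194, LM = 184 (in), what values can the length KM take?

160 < KM < 378

From triangle JKM: |279 − 119| < KM < 279 + 119, i.e. 160 < KM < 398.
From triangle LKM: 10 < KM < 378.
Both must hold, so KM lies in the intersection.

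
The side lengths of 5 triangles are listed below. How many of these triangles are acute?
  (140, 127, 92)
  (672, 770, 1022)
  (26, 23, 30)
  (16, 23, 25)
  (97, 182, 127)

(140,127,92): 92²+127² = 24593 > 19600 = 140² → acute
(672,770,1022): 672²+770² = 1044484 = 1022² → right
(26,23,30): 23²+26² = 1205 > 900 = 30² → acute
(16,23,25): 16²+23² = 785 > 625 = 25² → acute
(97,182,127): 97²+127² = 25538 < 33124 = 182² → obtuse
3 of the 5 are acute.

3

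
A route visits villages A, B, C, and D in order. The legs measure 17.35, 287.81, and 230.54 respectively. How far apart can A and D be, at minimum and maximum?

The maximum is all hops collinear in one direction: 17.35 + 287.81 + 230.54 = 535.70.
The longest hop is 287.81; the others sum to 247.89. Folding the others back against it leaves at least 287.81 − 247.89 = 39.92.

39.92 ≤ AD ≤ 535.70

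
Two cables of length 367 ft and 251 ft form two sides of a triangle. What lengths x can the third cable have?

By the triangle inequality, x must be less than 367 + 251 = 618 and greater than |367 − 251| = 116.

116 < x < 618 (ft)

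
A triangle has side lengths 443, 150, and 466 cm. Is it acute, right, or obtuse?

acute

Compare the square of the longest side to the sum of squares of the other two: 150² + 443² = 218749 > 217156 = 466².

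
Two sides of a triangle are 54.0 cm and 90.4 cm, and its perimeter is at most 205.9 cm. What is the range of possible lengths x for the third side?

36.4 < x ≤ 61.5

Triangle inequality alone gives 36.4 < x < 144.4.
The perimeter condition gives x ≤ 205.9 − 54.0 − 90.4 = 61.5.
Intersecting the two: 36.4 < x ≤ 61.5.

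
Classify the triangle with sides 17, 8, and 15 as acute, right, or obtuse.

right

Compare the square of the longest side to the sum of squares of the other two: 8² + 15² = 289 = 17².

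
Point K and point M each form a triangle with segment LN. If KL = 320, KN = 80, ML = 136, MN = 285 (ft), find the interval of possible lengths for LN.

240 < LN < 400

From triangle KLN: |320 − 80| < LN < 320 + 80, i.e. 240 < LN < 400.
From triangle MLN: 149 < LN < 421.
Both must hold, so LN lies in the intersection.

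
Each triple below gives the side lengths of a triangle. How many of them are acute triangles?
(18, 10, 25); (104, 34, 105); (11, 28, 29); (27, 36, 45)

2

(18,10,25): 10²+18² = 424 < 625 = 25² → obtuse
(104,34,105): 34²+104² = 11972 > 11025 = 105² → acute
(11,28,29): 11²+28² = 905 > 841 = 29² → acute
(27,36,45): 27²+36² = 2025 = 45² → right
2 of the 4 are acute.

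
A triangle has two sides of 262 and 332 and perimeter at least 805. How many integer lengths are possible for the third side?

Triangle inequality: 70 < x < 594. Perimeter ≥ 805 gives x ≥ 805 − 262 − 332 = 211.
So 211 ≤ x < 594; integers 211 through 593: 383 values.

383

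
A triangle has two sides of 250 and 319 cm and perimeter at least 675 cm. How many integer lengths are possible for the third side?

463

Triangle inequality: 69 < x < 569. Perimeter ≥ 675 gives x ≥ 675 − 250 − 319 = 106.
So 106 ≤ x < 569; integers 106 through 568: 463 values.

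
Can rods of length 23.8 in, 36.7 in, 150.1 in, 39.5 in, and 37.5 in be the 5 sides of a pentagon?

No

For a pentagon, each side must be shorter than the sum of the others.
Here the longest side is 150.1, but the remaining 4 sides sum to only 137.5.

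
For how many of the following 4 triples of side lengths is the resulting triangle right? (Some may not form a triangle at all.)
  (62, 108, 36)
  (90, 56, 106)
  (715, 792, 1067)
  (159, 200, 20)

(62,108,36): 36+62 ≤ 108, not a triangle
(90,56,106): 56²+90² = 11236 = 106² → right
(715,792,1067): 715²+792² = 1138489 = 1067² → right
(159,200,20): 20+159 ≤ 200, not a triangle
2 of the 4 are right.

2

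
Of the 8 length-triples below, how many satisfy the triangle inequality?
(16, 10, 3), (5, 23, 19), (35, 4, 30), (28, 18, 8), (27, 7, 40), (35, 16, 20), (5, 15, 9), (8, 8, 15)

(3,10,16): 3+10 ≤ 16 → not valid
(5,19,23): 5+19 > 23 → valid
(4,30,35): 4+30 ≤ 35 → not valid
(8,18,28): 8+18 ≤ 28 → not valid
(7,27,40): 7+27 ≤ 40 → not valid
(16,20,35): 16+20 > 35 → valid
(5,9,15): 5+9 ≤ 15 → not valid
(8,8,15): 8+8 > 15 → valid
3 of the 8 triples form a triangle.

3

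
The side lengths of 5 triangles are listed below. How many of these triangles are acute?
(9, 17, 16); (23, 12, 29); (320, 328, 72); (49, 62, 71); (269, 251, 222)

3

(9,17,16): 9²+16² = 337 > 289 = 17² → acute
(23,12,29): 12²+23² = 673 < 841 = 29² → obtuse
(320,328,72): 72²+320² = 107584 = 328² → right
(49,62,71): 49²+62² = 6245 > 5041 = 71² → acute
(269,251,222): 222²+251² = 112285 > 72361 = 269² → acute
3 of the 5 are acute.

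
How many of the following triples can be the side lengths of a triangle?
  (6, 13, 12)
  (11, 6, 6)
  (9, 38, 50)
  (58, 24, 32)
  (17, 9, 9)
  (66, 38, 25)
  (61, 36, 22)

(6,12,13): 6+12 > 13 → valid
(6,6,11): 6+6 > 11 → valid
(9,38,50): 9+38 ≤ 50 → not valid
(24,32,58): 24+32 ≤ 58 → not valid
(9,9,17): 9+9 > 17 → valid
(25,38,66): 25+38 ≤ 66 → not valid
(22,36,61): 22+36 ≤ 61 → not valid
3 of the 7 triples form a triangle.

3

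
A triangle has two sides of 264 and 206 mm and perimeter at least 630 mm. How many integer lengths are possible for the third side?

Triangle inequality: 58 < x < 470. Perimeter ≥ 630 gives x ≥ 630 − 264 − 206 = 160.
So 160 ≤ x < 470; integers 160 through 469: 310 values.

310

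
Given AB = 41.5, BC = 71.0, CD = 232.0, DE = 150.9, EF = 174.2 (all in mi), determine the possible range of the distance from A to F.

The maximum is all hops collinear in one direction: 41.5 + 71.0 + 232.0 + 150.9 + 174.2 = 669.6.
The longest hop is 232.0; the others sum to 437.6. Since 232.0 ≤ 437.6, the path can fold back on itself completely, so the minimum distance is 0.

0 ≤ AF ≤ 669.6 mi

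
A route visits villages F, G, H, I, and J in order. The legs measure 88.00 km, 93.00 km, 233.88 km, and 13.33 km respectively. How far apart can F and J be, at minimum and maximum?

The maximum is all hops collinear in one direction: 88.00 + 93.00 + 233.88 + 13.33 = 428.21.
The longest hop is 233.88; the others sum to 194.33. Folding the others back against it leaves at least 233.88 − 194.33 = 39.55.

39.55 ≤ FJ ≤ 428.21 km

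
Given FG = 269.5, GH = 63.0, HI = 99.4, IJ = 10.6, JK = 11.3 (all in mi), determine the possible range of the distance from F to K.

85.2 ≤ FK ≤ 453.8 mi

The maximum is all hops collinear in one direction: 269.5 + 63.0 + 99.4 + 10.6 + 11.3 = 453.8.
The longest hop is 269.5; the others sum to 184.3. Folding the others back against it leaves at least 269.5 − 184.3 = 85.2.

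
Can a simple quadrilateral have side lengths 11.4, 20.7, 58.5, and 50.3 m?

A quadrilateral exists iff every side is shorter than the sum of the others — equivalently, the longest side is less than the sum of the rest.
Longest side 58.5 < 82.4 (sum of the remaining 3), so yes.

Yes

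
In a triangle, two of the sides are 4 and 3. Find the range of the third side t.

By the triangle inequality, t must be less than 4 + 3 = 7 and greater than |4 − 3| = 1.

1 < t < 7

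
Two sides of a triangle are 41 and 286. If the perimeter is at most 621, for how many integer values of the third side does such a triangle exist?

49

Triangle inequality: 245 < x < 327. Perimeter ≤ 621 gives x ≤ 621 − 41 − 286 = 294.
So 245 < x ≤ 294; integers 246 through 294: 49 values.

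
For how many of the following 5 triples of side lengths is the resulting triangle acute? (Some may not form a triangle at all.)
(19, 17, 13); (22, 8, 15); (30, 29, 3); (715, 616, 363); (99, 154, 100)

(19,17,13): 13²+17² = 458 > 361 = 19² → acute
(22,8,15): 8²+15² = 289 < 484 = 22² → obtuse
(30,29,3): 3²+29² = 850 < 900 = 30² → obtuse
(715,616,363): 363²+616² = 511225 = 715² → right
(99,154,100): 99²+100² = 19801 < 23716 = 154² → obtuse
1 of the 5 is acute.

1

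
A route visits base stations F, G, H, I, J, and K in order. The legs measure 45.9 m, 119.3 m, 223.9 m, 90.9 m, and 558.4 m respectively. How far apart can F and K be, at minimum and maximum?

The maximum is all hops collinear in one direction: 45.9 + 119.3 + 223.9 + 90.9 + 558.4 = 1038.4.
The longest hop is 558.4; the others sum to 480.0. Folding the others back against it leaves at least 558.4 − 480.0 = 78.4.

78.4 ≤ FK ≤ 1038.4 m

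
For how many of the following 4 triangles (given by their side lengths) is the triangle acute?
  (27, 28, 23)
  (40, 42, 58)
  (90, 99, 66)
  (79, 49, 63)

3

(27,28,23): 23²+27² = 1258 > 784 = 28² → acute
(40,42,58): 40²+42² = 3364 = 58² → right
(90,99,66): 66²+90² = 12456 > 9801 = 99² → acute
(79,49,63): 49²+63² = 6370 > 6241 = 79² → acute
3 of the 4 are acute.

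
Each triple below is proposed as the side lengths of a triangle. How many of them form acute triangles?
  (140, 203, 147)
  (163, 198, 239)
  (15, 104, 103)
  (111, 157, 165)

3

(140,203,147): 140²+147² = 41209 = 203² → right
(163,198,239): 163²+198² = 65773 > 57121 = 239² → acute
(15,104,103): 15²+103² = 10834 > 10816 = 104² → acute
(111,157,165): 111²+157² = 36970 > 27225 = 165² → acute
3 of the 4 are acute.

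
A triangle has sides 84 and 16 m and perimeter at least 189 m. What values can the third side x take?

Triangle inequality alone gives 68 < x < 100.
The perimeter condition gives x ≥ 189 − 84 − 16 = 89.
Intersecting the two: 89 ≤ x < 100.

89 ≤ x < 100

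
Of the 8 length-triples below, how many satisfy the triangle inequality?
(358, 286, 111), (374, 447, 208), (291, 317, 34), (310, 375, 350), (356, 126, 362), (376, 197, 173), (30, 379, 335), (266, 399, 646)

6

(111,286,358): 111+286 > 358 → valid
(208,374,447): 208+374 > 447 → valid
(34,291,317): 34+291 > 317 → valid
(310,350,375): 310+350 > 375 → valid
(126,356,362): 126+356 > 362 → valid
(173,197,376): 173+197 ≤ 376 → not valid
(30,335,379): 30+335 ≤ 379 → not valid
(266,399,646): 266+399 > 646 → valid
6 of the 8 triples form a triangle.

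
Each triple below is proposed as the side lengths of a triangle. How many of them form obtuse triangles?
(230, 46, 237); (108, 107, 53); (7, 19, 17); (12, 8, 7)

(230,46,237): 46²+230² = 55016 < 56169 = 237² → obtuse
(108,107,53): 53²+107² = 14258 > 11664 = 108² → acute
(7,19,17): 7²+17² = 338 < 361 = 19² → obtuse
(12,8,7): 7²+8² = 113 < 144 = 12² → obtuse
3 of the 4 are obtuse.

3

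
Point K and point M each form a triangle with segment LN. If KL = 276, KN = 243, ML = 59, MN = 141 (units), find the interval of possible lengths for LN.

82 < LN < 200

From triangle KLN: |276 − 243| < LN < 276 + 243, i.e. 33 < LN < 519.
From triangle MLN: 82 < LN < 200.
Both must hold, so LN lies in the intersection.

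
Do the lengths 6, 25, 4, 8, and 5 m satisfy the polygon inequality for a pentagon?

No

For a pentagon, each side must be shorter than the sum of the others.
Here the longest side is 25, but the remaining 4 sides sum to only 23.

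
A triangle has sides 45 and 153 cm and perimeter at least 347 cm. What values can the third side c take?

149 ≤ c < 198 cm

Triangle inequality alone gives 108 < c < 198.
The perimeter condition gives c ≥ 347 − 45 − 153 = 149.
Intersecting the two: 149 ≤ c < 198.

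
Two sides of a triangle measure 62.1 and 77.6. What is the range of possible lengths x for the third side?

By the triangle inequality, x must be less than 62.1 + 77.6 = 139.7 and greater than |62.1 − 77.6| = 15.5.

15.5 < x < 139.7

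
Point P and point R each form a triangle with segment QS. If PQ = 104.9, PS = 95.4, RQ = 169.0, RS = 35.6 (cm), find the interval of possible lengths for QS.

From triangle PQS: |104.9 − 95.4| < QS < 104.9 + 95.4, i.e. 9.5 < QS < 200.3.
From triangle RQS: 133.4 < QS < 204.6.
Both must hold, so QS lies in the intersection.

133.4 < QS < 200.3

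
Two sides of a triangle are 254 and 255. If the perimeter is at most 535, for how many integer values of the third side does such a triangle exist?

25

Triangle inequality: 1 < x < 509. Perimeter ≤ 535 gives x ≤ 535 − 254 − 255 = 26.
So 1 < x ≤ 26; integers 2 through 26: 25 values.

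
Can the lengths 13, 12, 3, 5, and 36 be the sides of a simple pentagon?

No

For a pentagon, each side must be shorter than the sum of the others.
Here the longest side is 36, but the remaining 4 sides sum to only 33.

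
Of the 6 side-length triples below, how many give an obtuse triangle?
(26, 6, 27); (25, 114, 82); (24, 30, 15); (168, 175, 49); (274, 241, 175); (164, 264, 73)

(26,6,27): 6²+26² = 712 < 729 = 27² → obtuse
(25,114,82): 25+82 ≤ 114, not a triangle
(24,30,15): 15²+24² = 801 < 900 = 30² → obtuse
(168,175,49): 49²+168² = 30625 = 175² → right
(274,241,175): 175²+241² = 88706 > 75076 = 274² → acute
(164,264,73): 73+164 ≤ 264, not a triangle
2 of the 6 are obtuse.

2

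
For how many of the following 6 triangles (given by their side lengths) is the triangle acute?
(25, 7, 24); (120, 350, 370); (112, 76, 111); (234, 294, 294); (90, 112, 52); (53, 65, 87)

2

(25,7,24): 7²+24² = 625 = 25² → right
(120,350,370): 120²+350² = 136900 = 370² → right
(112,76,111): 76²+111² = 18097 > 12544 = 112² → acute
(234,294,294): 234²+294² = 141192 > 86436 = 294² → acute
(90,112,52): 52²+90² = 10804 < 12544 = 112² → obtuse
(53,65,87): 53²+65² = 7034 < 7569 = 87² → obtuse
2 of the 6 are acute.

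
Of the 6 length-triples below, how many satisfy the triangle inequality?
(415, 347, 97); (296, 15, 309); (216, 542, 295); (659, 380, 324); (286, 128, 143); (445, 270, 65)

3

(97,347,415): 97+347 > 415 → valid
(15,296,309): 15+296 > 309 → valid
(216,295,542): 216+295 ≤ 542 → not valid
(324,380,659): 324+380 > 659 → valid
(128,143,286): 128+143 ≤ 286 → not valid
(65,270,445): 65+270 ≤ 445 → not valid
3 of the 6 triples form a triangle.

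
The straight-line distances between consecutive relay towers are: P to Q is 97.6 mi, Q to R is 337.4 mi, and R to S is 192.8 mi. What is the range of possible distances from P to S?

The maximum is all hops collinear in one direction: 97.6 + 337.4 + 192.8 = 627.8.
The longest hop is 337.4; the others sum to 290.4. Folding the others back against it leaves at least 337.4 − 290.4 = 47.0.

47.0 ≤ PS ≤ 627.8 mi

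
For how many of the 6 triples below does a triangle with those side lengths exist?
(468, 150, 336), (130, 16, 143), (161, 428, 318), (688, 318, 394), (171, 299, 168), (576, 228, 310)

5

(150,336,468): 150+336 > 468 → valid
(16,130,143): 16+130 > 143 → valid
(161,318,428): 161+318 > 428 → valid
(318,394,688): 318+394 > 688 → valid
(168,171,299): 168+171 > 299 → valid
(228,310,576): 228+310 ≤ 576 → not valid
5 of the 6 triples form a triangle.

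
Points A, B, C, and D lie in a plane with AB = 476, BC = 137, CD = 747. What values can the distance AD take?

The maximum is all hops collinear in one direction: 476 + 137 + 747 = 1360.
The longest hop is 747; the others sum to 613. Folding the others back against it leaves at least 747 − 613 = 134.

134 ≤ AD ≤ 1360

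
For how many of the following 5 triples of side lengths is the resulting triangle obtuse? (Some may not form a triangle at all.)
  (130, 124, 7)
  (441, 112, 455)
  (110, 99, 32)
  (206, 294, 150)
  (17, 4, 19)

4

(130,124,7): 7²+124² = 15425 < 16900 = 130² → obtuse
(441,112,455): 112²+441² = 207025 = 455² → right
(110,99,32): 32²+99² = 10825 < 12100 = 110² → obtuse
(206,294,150): 150²+206² = 64936 < 86436 = 294² → obtuse
(17,4,19): 4²+17² = 305 < 361 = 19² → obtuse
4 of the 5 are obtuse.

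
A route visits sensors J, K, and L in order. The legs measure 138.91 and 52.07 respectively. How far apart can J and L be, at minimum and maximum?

By the triangle inequality, |138.91 − 52.07| ≤ JL ≤ 138.91 + 52.07.

86.84 ≤ JL ≤ 190.98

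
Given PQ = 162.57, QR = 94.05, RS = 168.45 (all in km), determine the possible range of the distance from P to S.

The maximum is all hops collinear in one direction: 162.57 + 94.05 + 168.45 = 425.07.
The longest hop is 168.45; the others sum to 256.62. Since 168.45 ≤ 256.62, the path can fold back on itself completely, so the minimum distance is 0.

0 ≤ PS ≤ 425.07 km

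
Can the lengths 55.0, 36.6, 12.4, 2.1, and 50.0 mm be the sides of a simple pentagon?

A pentagon exists iff every side is shorter than the sum of the others — equivalently, the longest side is less than the sum of the rest.
Longest side 55.0 < 101.1 (sum of the remaining 4), so yes.

Yes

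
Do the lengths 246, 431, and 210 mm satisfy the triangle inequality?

Yes

The longest side is 431, and the other two sum to 456.
Since 456 > 431, the triangle inequality holds.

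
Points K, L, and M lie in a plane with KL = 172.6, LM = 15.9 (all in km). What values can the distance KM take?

By the triangle inequality, |172.6 − 15.9| ≤ KM ≤ 172.6 + 15.9.

156.7 ≤ KM ≤ 188.5 km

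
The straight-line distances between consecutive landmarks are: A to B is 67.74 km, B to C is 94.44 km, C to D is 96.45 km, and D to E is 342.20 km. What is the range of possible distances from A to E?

83.57 ≤ AE ≤ 600.83 km

The maximum is all hops collinear in one direction: 67.74 + 94.44 + 96.45 + 342.20 = 600.83.
The longest hop is 342.20; the others sum to 258.63. Folding the others back against it leaves at least 342.20 − 258.63 = 83.57.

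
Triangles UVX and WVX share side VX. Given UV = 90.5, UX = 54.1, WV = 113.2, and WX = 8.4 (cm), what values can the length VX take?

From triangle UVX: |90.5 − 54.1| < VX < 90.5 + 54.1, i.e. 36.4 < VX < 144.6.
From triangle WVX: 104.8 < VX < 121.6.
Both must hold, so VX lies in the intersection.

104.8 < VX < 121.6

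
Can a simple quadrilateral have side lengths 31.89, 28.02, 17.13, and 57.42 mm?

Yes

A quadrilateral exists iff every side is shorter than the sum of the others — equivalently, the longest side is less than the sum of the rest.
Longest side 57.42 < 77.04 (sum of the remaining 3), so yes.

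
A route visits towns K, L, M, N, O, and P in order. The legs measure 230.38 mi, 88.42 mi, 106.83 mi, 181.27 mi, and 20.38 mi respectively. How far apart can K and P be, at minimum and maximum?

The maximum is all hops collinear in one direction: 230.38 + 88.42 + 106.83 + 181.27 + 20.38 = 627.28.
The longest hop is 230.38; the others sum to 396.90. Since 230.38 ≤ 396.90, the path can fold back on itself completely, so the minimum distance is 0.

0 ≤ KP ≤ 627.28 mi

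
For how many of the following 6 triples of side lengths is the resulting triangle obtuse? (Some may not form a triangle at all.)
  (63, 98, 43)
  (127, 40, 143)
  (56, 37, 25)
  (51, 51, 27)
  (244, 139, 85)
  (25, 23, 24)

(63,98,43): 43²+63² = 5818 < 9604 = 98² → obtuse
(127,40,143): 40²+127² = 17729 < 20449 = 143² → obtuse
(56,37,25): 25²+37² = 1994 < 3136 = 56² → obtuse
(51,51,27): 27²+51² = 3330 > 2601 = 51² → acute
(244,139,85): 85+139 ≤ 244, not a triangle
(25,23,24): 23²+24² = 1105 > 625 = 25² → acute
3 of the 6 are obtuse.

3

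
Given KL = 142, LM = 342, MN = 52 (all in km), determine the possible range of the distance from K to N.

The maximum is all hops collinear in one direction: 142 + 342 + 52 = 536.
The longest hop is 342; the others sum to 194. Folding the others back against it leaves at least 342 − 194 = 148.

148 ≤ KN ≤ 536 km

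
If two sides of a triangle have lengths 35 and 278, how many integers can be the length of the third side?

69

The third side lies in the open interval (243, 313).
Integers from 244 to 312 inclusive: 312 − 244 + 1 = 69.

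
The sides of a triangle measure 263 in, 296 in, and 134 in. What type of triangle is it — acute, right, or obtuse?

Compare the square of the longest side to the sum of squares of the other two: 134² + 263² = 87125 < 87616 = 296².

obtuse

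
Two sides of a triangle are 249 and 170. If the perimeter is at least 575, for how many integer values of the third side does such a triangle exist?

263

Triangle inequality: 79 < x < 419. Perimeter ≥ 575 gives x ≥ 575 − 249 − 170 = 156.
So 156 ≤ x < 419; integers 156 through 418: 263 values.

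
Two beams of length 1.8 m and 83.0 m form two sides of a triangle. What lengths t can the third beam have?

By the triangle inequality, t must be less than 1.8 + 83.0 = 84.8 and greater than |1.8 − 83.0| = 81.2.

81.2 < t < 84.8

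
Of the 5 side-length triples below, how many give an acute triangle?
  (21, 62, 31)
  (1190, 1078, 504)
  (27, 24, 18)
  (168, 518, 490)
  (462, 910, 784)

(21,62,31): 21+31 ≤ 62, not a triangle
(1190,1078,504): 504²+1078² = 1416100 = 1190² → right
(27,24,18): 18²+24² = 900 > 729 = 27² → acute
(168,518,490): 168²+490² = 268324 = 518² → right
(462,910,784): 462²+784² = 828100 = 910² → right
1 of the 5 is acute.

1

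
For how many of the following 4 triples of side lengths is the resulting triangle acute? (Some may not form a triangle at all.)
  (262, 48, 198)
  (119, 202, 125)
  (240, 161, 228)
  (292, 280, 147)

2

(262,48,198): 48+198 ≤ 262, not a triangle
(119,202,125): 119²+125² = 29786 < 40804 = 202² → obtuse
(240,161,228): 161²+228² = 77905 > 57600 = 240² → acute
(292,280,147): 147²+280² = 100009 > 85264 = 292² → acute
2 of the 4 are acute.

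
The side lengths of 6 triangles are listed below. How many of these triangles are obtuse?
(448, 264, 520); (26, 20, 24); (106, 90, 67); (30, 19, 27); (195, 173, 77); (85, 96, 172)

2

(448,264,520): 264²+448² = 270400 = 520² → right
(26,20,24): 20²+24² = 976 > 676 = 26² → acute
(106,90,67): 67²+90² = 12589 > 11236 = 106² → acute
(30,19,27): 19²+27² = 1090 > 900 = 30² → acute
(195,173,77): 77²+173² = 35858 < 38025 = 195² → obtuse
(85,96,172): 85²+96² = 16441 < 29584 = 172² → obtuse
2 of the 6 are obtuse.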